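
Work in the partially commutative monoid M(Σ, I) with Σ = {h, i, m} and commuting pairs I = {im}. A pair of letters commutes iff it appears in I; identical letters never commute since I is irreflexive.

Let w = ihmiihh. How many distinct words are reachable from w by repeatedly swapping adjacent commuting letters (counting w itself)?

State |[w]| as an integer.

3

drop 0:i onto floor
drop 1:h onto {0:i}
drop 2:m onto {1:h}
drop 3:i onto {1:h}
drop 4:i onto {3:i}
drop 5:h onto {2:m, 4:i}
drop 6:h onto {5:h}
ground layer = {0:i}
drop-orders for the pieces not yet dropped (sum over which currently-grounded one goes next):
  1 to go: {6} 1
  2 to go: {5,6} 1
  3 to go: {2,5,6} 1  {4,5,6} 1
  4 to go: {2,4,5,6} 2  {3,4,5,6} 1
  5 to go: {2,3,4,5,6} 3
  if 0:i drops first: 3 orders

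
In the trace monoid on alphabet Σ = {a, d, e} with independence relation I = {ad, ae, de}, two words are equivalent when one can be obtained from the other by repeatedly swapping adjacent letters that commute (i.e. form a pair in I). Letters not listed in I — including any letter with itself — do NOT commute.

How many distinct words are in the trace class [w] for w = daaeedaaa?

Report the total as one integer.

piece 0:d — minimal
piece 1:a — minimal
piece 2:a rests on {1:a}
piece 3:e — minimal
piece 4:e rests on {3:e}
piece 5:d rests on {0:d}
piece 6:a rests on {2:a}
piece 7:a rests on {6:a}
piece 8:a rests on {7:a}
minimal pieces: {0:d, 1:a, 3:e}
ways to finish when only these pieces remain (= sum over removing one remaining piece with nothing left below it):
  1 left: {4}→1  {5}→1  {8}→1
  2 left: {0,5}→1  {3,4}→1  {4,5}→2  {4,8}→2  {5,8}→2  {7,8}→1
  3 left: {0,4,5}→3  {0,5,8}→3  {3,4,5}→3  {3,4,8}→3  {4,5,8}→6  {4,7,8}→3  {5,7,8}→3  {6,7,8}→1
  4 left: {0,3,4,5}→6  {0,4,5,8}→12  {0,5,7,8}→6  {2,6,7,8}→1  {3,4,5,8}→12  {3,4,7,8}→6  {4,5,7,8}→12  {4,6,7,8}→4  {5,6,7,8}→4
  5 left: {0,3,4,5,8}→30  {0,4,5,7,8}→30  {0,5,6,7,8}→10  {1,2,6,7,8}→1  {2,4,6,7,8}→5  {2,5,6,7,8}→5  {3,4,5,7,8}→30  {3,4,6,7,8}→10  {4,5,6,7,8}→20
  6 left: {0,2,5,6,7,8}→15  {0,3,4,5,7,8}→90  {0,4,5,6,7,8}→60  {1,2,4,6,7,8}→6  {1,2,5,6,7,8}→6  {2,3,4,6,7,8}→15  {2,4,5,6,7,8}→30  {3,4,5,6,7,8}→60
  7 left: {0,1,2,5,6,7,8}→21  {0,2,4,5,6,7,8}→105  {0,3,4,5,6,7,8}→210  {1,2,3,4,6,7,8}→21  {1,2,4,5,6,7,8}→42  {2,3,4,5,6,7,8}→105
  placing 0:d first → 168 extensions
  placing 1:a first → 420 extensions
  placing 3:e first → 168 extensions
total linear extensions = 756

756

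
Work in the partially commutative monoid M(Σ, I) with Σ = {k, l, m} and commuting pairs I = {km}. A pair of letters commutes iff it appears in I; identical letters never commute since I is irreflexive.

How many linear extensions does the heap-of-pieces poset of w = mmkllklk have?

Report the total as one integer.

0(m) covers ∅
1(m) covers 0:m
2(k) covers ∅
3(l) covers 1:m, 2:k
4(l) covers 3:l
5(k) covers 4:l
6(l) covers 5:k
7(k) covers 6:l
floor of heap: 0:m, 2:k
completions by unplaced set U, small U first (add the entries for U minus each lowest piece of U):
  |U|=1: {7}:1
  |U|=2: {6,7}:1
  |U|=3: {5,6,7}:1
  |U|=4: {4,5,6,7}:1
  |U|=5: {3,4,5,6,7}:1
  |U|=6: {1,3,4,5,6,7}:1  {2,3,4,5,6,7}:1
  start at 0(m): 2
  start at 2(k): 1
sum over floor = 3

3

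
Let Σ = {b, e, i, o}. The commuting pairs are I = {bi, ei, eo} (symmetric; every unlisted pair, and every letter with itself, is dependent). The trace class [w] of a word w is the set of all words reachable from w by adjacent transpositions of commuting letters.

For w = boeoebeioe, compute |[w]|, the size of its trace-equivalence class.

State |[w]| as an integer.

drop 0:b onto floor
drop 1:o onto {0:b}
drop 2:e onto {0:b}
drop 3:o onto {1:o}
drop 4:e onto {2:e}
drop 5:b onto {3:o, 4:e}
drop 6:e onto {5:b}
drop 7:i onto {3:o}
drop 8:o onto {5:b, 7:i}
drop 9:e onto {6:e}
ground layer = {0:b}
drop-orders for the pieces not yet dropped (sum over which currently-grounded one goes next):
  1 to go: {8} 1  {9} 1
  2 to go: {6,9} 1  {7,8} 1  {8,9} 2
  3 to go: {6,8,9} 3  {7,8,9} 3
  4 to go: {5,6,8,9} 3  {6,7,8,9} 6
  5 to go: {4,5,6,8,9} 3  {5,6,7,8,9} 9
  6 to go: {2,4,5,6,8,9} 3  {3,5,6,7,8,9} 9  {4,5,6,7,8,9} 12
  7 to go: {1,3,5,6,7,8,9} 9  {2,4,5,6,7,8,9} 15  {3,4,5,6,7,8,9} 21
  8 to go: {1,3,4,5,6,7,8,9} 30  {2,3,4,5,6,7,8,9} 36
  if 0:b drops first: 66 orders

66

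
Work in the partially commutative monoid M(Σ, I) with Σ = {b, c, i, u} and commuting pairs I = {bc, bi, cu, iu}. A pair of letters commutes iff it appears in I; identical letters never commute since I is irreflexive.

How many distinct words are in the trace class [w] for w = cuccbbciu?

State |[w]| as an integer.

126

0(c) covers ∅
1(u) covers ∅
2(c) covers 0:c
3(c) covers 2:c
4(b) covers 1:u
5(b) covers 4:b
6(c) covers 3:c
7(i) covers 6:c
8(u) covers 5:b
floor of heap: 0:c, 1:u
completions by unplaced set U, small U first (add the entries for U minus each lowest piece of U):
  |U|=1: {7}:1  {8}:1
  |U|=2: {5,8}:1  {6,7}:1  {7,8}:2
  |U|=3: {3,6,7}:1  {4,5,8}:1  {5,7,8}:3  {6,7,8}:3
  |U|=4: {1,4,5,8}:1  {2,3,6,7}:1  {3,6,7,8}:4  {4,5,7,8}:4  {5,6,7,8}:6
  |U|=5: {0,2,3,6,7}:1  {1,4,5,7,8}:5  {2,3,6,7,8}:5  {3,5,6,7,8}:10  {4,5,6,7,8}:10
  |U|=6: {0,2,3,6,7,8}:6  {1,4,5,6,7,8}:15  {2,3,5,6,7,8}:15  {3,4,5,6,7,8}:20
  |U|=7: {0,2,3,5,6,7,8}:21  {1,3,4,5,6,7,8}:35  {2,3,4,5,6,7,8}:35
  start at 0(c): 70
  start at 1(u): 56
sum over floor = 126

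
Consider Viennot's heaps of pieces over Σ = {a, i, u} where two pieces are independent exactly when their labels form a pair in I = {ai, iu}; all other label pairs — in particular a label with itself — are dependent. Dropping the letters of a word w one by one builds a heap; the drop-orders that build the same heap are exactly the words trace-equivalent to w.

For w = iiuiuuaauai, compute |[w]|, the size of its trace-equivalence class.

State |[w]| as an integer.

#0=i has no predecessor
#1=i depends on [0:i]
#2=u has no predecessor
#3=i depends on [1:i]
#4=u depends on [2:u]
#5=u depends on [4:u]
#6=a depends on [5:u]
#7=a depends on [6:a]
#8=u depends on [7:a]
#9=a depends on [8:u]
#10=i depends on [3:i]
sources: [0:i, 2:u]
N(rest) = Σ N(rest − s) over sources s of rest; N(one piece) = 1:
  size 1 → [9]=1  [10]=1
  size 2 → [3,10]=1  [8,9]=1  [9,10]=2
  size 3 → [1,3,10]=1  [3,9,10]=3  [7,8,9]=1  [8,9,10]=3
  size 4 → [0,1,3,10]=1  [1,3,9,10]=4  [3,8,9,10]=6  [6,7,8,9]=1  [7,8,9,10]=4
  size 5 → [0,1,3,9,10]=5  [1,3,8,9,10]=10  [3,7,8,9,10]=10  [5,6,7,8,9]=1  [6,7,8,9,10]=5
  size 6 → [0,1,3,8,9,10]=15  [1,3,7,8,9,10]=20  [3,6,7,8,9,10]=15  [4,5,6,7,8,9]=1  [5,6,7,8,9,10]=6
  size 7 → [0,1,3,7,8,9,10]=35  [1,3,6,7,8,9,10]=35  [2,4,5,6,7,8,9]=1  [3,5,6,7,8,9,10]=21  [4,5,6,7,8,9,10]=7
  size 8 → [0,1,3,6,7,8,9,10]=70  [1,3,5,6,7,8,9,10]=56  [2,4,5,6,7,8,9,10]=8  [3,4,5,6,7,8,9,10]=28
  size 9 → [0,1,3,5,6,7,8,9,10]=126  [1,3,4,5,6,7,8,9,10]=84  [2,3,4,5,6,7,8,9,10]=36
  first=0(i) contributes 120
  first=2(u) contributes 210
|[w]| = 330

330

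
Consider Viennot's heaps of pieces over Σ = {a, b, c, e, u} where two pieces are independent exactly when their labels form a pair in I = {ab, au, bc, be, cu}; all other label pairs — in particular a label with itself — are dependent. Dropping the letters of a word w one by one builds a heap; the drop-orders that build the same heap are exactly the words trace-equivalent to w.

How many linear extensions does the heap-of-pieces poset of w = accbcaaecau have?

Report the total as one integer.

27

0(a) covers ∅
1(c) covers 0:a
2(c) covers 1:c
3(b) covers ∅
4(c) covers 2:c
5(a) covers 4:c
6(a) covers 5:a
7(e) covers 6:a
8(c) covers 7:e
9(a) covers 8:c
10(u) covers 3:b, 7:e
floor of heap: 0:a, 3:b
completions by unplaced set U, small U first (add the entries for U minus each lowest piece of U):
  |U|=1: {9}:1  {10}:1
  |U|=2: {3,10}:1  {8,9}:1  {9,10}:2
  |U|=3: {3,9,10}:3  {8,9,10}:3
  |U|=4: {3,8,9,10}:6  {7,8,9,10}:3
  |U|=5: {3,7,8,9,10}:9  {6,7,8,9,10}:3
  |U|=6: {3,6,7,8,9,10}:12  {5,6,7,8,9,10}:3
  |U|=7: {3,5,6,7,8,9,10}:15  {4,5,6,7,8,9,10}:3
  |U|=8: {2,4,5,6,7,8,9,10}:3  {3,4,5,6,7,8,9,10}:18
  |U|=9: {1,2,4,5,6,7,8,9,10}:3  {2,3,4,5,6,7,8,9,10}:21
  start at 0(a): 24
  start at 3(b): 3
sum over floor = 27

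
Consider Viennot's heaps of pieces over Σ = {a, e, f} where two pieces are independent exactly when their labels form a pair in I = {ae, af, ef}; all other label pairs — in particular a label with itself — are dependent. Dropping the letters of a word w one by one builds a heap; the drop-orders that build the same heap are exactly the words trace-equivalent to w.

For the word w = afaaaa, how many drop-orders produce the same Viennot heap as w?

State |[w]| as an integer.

#0=a has no predecessor
#1=f has no predecessor
#2=a depends on [0:a]
#3=a depends on [2:a]
#4=a depends on [3:a]
#5=a depends on [4:a]
sources: [0:a, 1:f]
N(rest) = Σ N(rest − s) over sources s of rest; N(one piece) = 1:
  size 1 → [1]=1  [5]=1
  size 2 → [1,5]=2  [4,5]=1
  size 3 → [1,4,5]=3  [3,4,5]=1
  size 4 → [1,3,4,5]=4  [2,3,4,5]=1
  first=0(a) contributes 5
  first=1(f) contributes 1
|[w]| = 6

6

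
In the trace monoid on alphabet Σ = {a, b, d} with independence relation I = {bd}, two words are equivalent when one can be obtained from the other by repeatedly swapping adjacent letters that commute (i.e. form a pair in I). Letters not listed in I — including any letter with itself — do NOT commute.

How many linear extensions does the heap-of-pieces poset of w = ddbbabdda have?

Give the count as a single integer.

18

piece 0:d — minimal
piece 1:d rests on {0:d}
piece 2:b — minimal
piece 3:b rests on {2:b}
piece 4:a rests on {1:d, 3:b}
piece 5:b rests on {4:a}
piece 6:d rests on {4:a}
piece 7:d rests on {6:d}
piece 8:a rests on {5:b, 7:d}
minimal pieces: {0:d, 2:b}
ways to finish when only these pieces remain (= sum over removing one remaining piece with nothing left below it):
  1 left: {8}→1
  2 left: {5,8}→1  {7,8}→1
  3 left: {5,7,8}→2  {6,7,8}→1
  4 left: {5,6,7,8}→3
  5 left: {4,5,6,7,8}→3
  6 left: {1,4,5,6,7,8}→3  {3,4,5,6,7,8}→3
  7 left: {0,1,4,5,6,7,8}→3  {1,3,4,5,6,7,8}→6  {2,3,4,5,6,7,8}→3
  placing 0:d first → 9 extensions
  placing 2:b first → 9 extensions
total linear extensions = 18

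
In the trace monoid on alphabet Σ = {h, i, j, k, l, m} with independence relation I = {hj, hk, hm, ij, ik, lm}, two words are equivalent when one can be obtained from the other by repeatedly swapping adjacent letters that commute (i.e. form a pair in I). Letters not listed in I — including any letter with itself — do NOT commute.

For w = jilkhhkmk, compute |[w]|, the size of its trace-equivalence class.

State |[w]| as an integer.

30

piece 0:j — minimal
piece 1:i — minimal
piece 2:l rests on {0:j, 1:i}
piece 3:k rests on {2:l}
piece 4:h rests on {2:l}
piece 5:h rests on {4:h}
piece 6:k rests on {3:k}
piece 7:m rests on {6:k}
piece 8:k rests on {7:m}
minimal pieces: {0:j, 1:i}
ways to finish when only these pieces remain (= sum over removing one remaining piece with nothing left below it):
  1 left: {5}→1  {8}→1
  2 left: {4,5}→1  {5,8}→2  {7,8}→1
  3 left: {4,5,8}→3  {5,7,8}→3  {6,7,8}→1
  4 left: {3,6,7,8}→1  {4,5,7,8}→6  {5,6,7,8}→4
  5 left: {3,5,6,7,8}→5  {4,5,6,7,8}→10
  6 left: {3,4,5,6,7,8}→15
  7 left: {2,3,4,5,6,7,8}→15
  placing 0:j first → 15 extensions
  placing 1:i first → 15 extensions
total linear extensions = 30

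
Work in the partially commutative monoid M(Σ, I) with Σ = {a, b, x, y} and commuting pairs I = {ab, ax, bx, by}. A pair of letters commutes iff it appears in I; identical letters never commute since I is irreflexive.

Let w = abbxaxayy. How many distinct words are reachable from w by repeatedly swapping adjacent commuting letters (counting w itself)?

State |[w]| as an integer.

0(a) covers ∅
1(b) covers ∅
2(b) covers 1:b
3(x) covers ∅
4(a) covers 0:a
5(x) covers 3:x
6(a) covers 4:a
7(y) covers 5:x, 6:a
8(y) covers 7:y
floor of heap: 0:a, 1:b, 3:x
completions by unplaced set U, small U first (add the entries for U minus each lowest piece of U):
  |U|=1: {2}:1  {8}:1
  |U|=2: {1,2}:1  {2,8}:2  {7,8}:1
  |U|=3: {1,2,8}:3  {2,7,8}:3  {5,7,8}:1  {6,7,8}:1
  |U|=4: {1,2,7,8}:6  {2,5,7,8}:4  {2,6,7,8}:4  {3,5,7,8}:1  {4,6,7,8}:1  {5,6,7,8}:2
  |U|=5: {0,4,6,7,8}:1  {1,2,5,7,8}:10  {1,2,6,7,8}:10  {2,3,5,7,8}:5  {2,4,6,7,8}:5  {2,5,6,7,8}:10  {3,5,6,7,8}:3  {4,5,6,7,8}:3
  |U|=6: {0,2,4,6,7,8}:6  {0,4,5,6,7,8}:4  {1,2,3,5,7,8}:15  {1,2,4,6,7,8}:15  {1,2,5,6,7,8}:30  {2,3,5,6,7,8}:18  {2,4,5,6,7,8}:18  {3,4,5,6,7,8}:6
  |U|=7: {0,1,2,4,6,7,8}:21  {0,2,4,5,6,7,8}:28  {0,3,4,5,6,7,8}:10  {1,2,3,5,6,7,8}:63  {1,2,4,5,6,7,8}:63  {2,3,4,5,6,7,8}:42
  start at 0(a): 168
  start at 1(b): 80
  start at 3(x): 112
sum over floor = 360

360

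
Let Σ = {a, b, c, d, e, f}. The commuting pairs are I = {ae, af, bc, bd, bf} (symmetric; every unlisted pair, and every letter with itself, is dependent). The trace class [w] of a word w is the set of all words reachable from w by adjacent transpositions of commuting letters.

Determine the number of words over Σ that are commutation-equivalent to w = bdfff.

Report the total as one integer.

5

#0=b has no predecessor
#1=d has no predecessor
#2=f depends on [1:d]
#3=f depends on [2:f]
#4=f depends on [3:f]
sources: [0:b, 1:d]
N(rest) = Σ N(rest − s) over sources s of rest; N(one piece) = 1:
  size 1 → [0]=1  [4]=1
  size 2 → [0,4]=2  [3,4]=1
  size 3 → [0,3,4]=3  [2,3,4]=1
  first=0(b) contributes 1
  first=1(d) contributes 4
|[w]| = 5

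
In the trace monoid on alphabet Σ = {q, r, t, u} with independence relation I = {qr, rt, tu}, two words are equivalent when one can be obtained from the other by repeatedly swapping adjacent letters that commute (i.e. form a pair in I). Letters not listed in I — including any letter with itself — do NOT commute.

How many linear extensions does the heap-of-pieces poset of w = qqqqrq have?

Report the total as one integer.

#0=q has no predecessor
#1=q depends on [0:q]
#2=q depends on [1:q]
#3=q depends on [2:q]
#4=r has no predecessor
#5=q depends on [3:q]
sources: [0:q, 4:r]
N(rest) = Σ N(rest − s) over sources s of rest; N(one piece) = 1:
  size 1 → [4]=1  [5]=1
  size 2 → [3,5]=1  [4,5]=2
  size 3 → [2,3,5]=1  [3,4,5]=3
  size 4 → [1,2,3,5]=1  [2,3,4,5]=4
  first=0(q) contributes 5
  first=4(r) contributes 1
|[w]| = 6

6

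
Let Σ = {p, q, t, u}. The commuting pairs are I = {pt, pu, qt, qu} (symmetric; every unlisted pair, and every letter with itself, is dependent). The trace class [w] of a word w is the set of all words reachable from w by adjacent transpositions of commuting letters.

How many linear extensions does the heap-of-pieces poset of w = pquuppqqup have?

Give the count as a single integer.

0(p) covers ∅
1(q) covers 0:p
2(u) covers ∅
3(u) covers 2:u
4(p) covers 1:q
5(p) covers 4:p
6(q) covers 5:p
7(q) covers 6:q
8(u) covers 3:u
9(p) covers 7:q
floor of heap: 0:p, 2:u
completions by unplaced set U, small U first (add the entries for U minus each lowest piece of U):
  |U|=1: {8}:1  {9}:1
  |U|=2: {3,8}:1  {7,9}:1  {8,9}:2
  |U|=3: {2,3,8}:1  {3,8,9}:3  {6,7,9}:1  {7,8,9}:3
  |U|=4: {2,3,8,9}:4  {3,7,8,9}:6  {5,6,7,9}:1  {6,7,8,9}:4
  |U|=5: {2,3,7,8,9}:10  {3,6,7,8,9}:10  {4,5,6,7,9}:1  {5,6,7,8,9}:5
  |U|=6: {1,4,5,6,7,9}:1  {2,3,6,7,8,9}:20  {3,5,6,7,8,9}:15  {4,5,6,7,8,9}:6
  |U|=7: {0,1,4,5,6,7,9}:1  {1,4,5,6,7,8,9}:7  {2,3,5,6,7,8,9}:35  {3,4,5,6,7,8,9}:21
  |U|=8: {0,1,4,5,6,7,8,9}:8  {1,3,4,5,6,7,8,9}:28  {2,3,4,5,6,7,8,9}:56
  start at 0(p): 84
  start at 2(u): 36
sum over floor = 120

120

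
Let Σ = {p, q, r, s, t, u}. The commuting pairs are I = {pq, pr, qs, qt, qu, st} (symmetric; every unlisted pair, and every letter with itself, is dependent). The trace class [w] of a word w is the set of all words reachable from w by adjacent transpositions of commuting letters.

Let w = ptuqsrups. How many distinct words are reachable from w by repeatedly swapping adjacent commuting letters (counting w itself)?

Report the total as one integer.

5

0(p) covers ∅
1(t) covers 0:p
2(u) covers 1:t
3(q) covers ∅
4(s) covers 2:u
5(r) covers 3:q, 4:s
6(u) covers 5:r
7(p) covers 6:u
8(s) covers 7:p
floor of heap: 0:p, 3:q
completions by unplaced set U, small U first (add the entries for U minus each lowest piece of U):
  |U|=1: {8}:1
  |U|=2: {7,8}:1
  |U|=3: {6,7,8}:1
  |U|=4: {5,6,7,8}:1
  |U|=5: {3,5,6,7,8}:1  {4,5,6,7,8}:1
  |U|=6: {2,4,5,6,7,8}:1  {3,4,5,6,7,8}:2
  |U|=7: {1,2,4,5,6,7,8}:1  {2,3,4,5,6,7,8}:3
  start at 0(p): 4
  start at 3(q): 1
sum over floor = 5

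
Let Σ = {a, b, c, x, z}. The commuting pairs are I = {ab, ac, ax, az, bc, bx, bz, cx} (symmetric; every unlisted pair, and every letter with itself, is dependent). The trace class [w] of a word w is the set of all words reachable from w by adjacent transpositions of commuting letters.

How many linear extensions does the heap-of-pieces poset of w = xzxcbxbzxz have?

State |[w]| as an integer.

135

drop 0:x onto floor
drop 1:z onto {0:x}
drop 2:x onto {1:z}
drop 3:c onto {1:z}
drop 4:b onto floor
drop 5:x onto {2:x}
drop 6:b onto {4:b}
drop 7:z onto {3:c, 5:x}
drop 8:x onto {7:z}
drop 9:z onto {8:x}
ground layer = {0:x, 4:b}
drop-orders for the pieces not yet dropped (sum over which currently-grounded one goes next):
  1 to go: {6} 1  {9} 1
  2 to go: {4,6} 1  {6,9} 2  {8,9} 1
  3 to go: {4,6,9} 3  {6,8,9} 3  {7,8,9} 1
  4 to go: {3,7,8,9} 1  {4,6,8,9} 6  {5,7,8,9} 1  {6,7,8,9} 4
  5 to go: {2,5,7,8,9} 1  {3,5,7,8,9} 2  {3,6,7,8,9} 5  {4,6,7,8,9} 10  {5,6,7,8,9} 5
  6 to go: {2,3,5,7,8,9} 3  {2,5,6,7,8,9} 6  {3,4,6,7,8,9} 15  {3,5,6,7,8,9} 12  {4,5,6,7,8,9} 15
  7 to go: {1,2,3,5,7,8,9} 3  {2,3,5,6,7,8,9} 21  {2,4,5,6,7,8,9} 21  {3,4,5,6,7,8,9} 42
  8 to go: {0,1,2,3,5,7,8,9} 3  {1,2,3,5,6,7,8,9} 24  {2,3,4,5,6,7,8,9} 84
  if 0:x drops first: 108 orders
  if 4:b drops first: 27 orders
heap linearizations: 135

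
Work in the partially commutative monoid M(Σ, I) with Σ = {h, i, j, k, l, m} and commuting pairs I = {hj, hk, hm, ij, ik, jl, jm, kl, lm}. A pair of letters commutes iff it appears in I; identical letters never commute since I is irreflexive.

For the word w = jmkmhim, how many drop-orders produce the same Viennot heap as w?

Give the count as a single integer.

10

0(j) covers ∅
1(m) covers ∅
2(k) covers 0:j, 1:m
3(m) covers 2:k
4(h) covers ∅
5(i) covers 3:m, 4:h
6(m) covers 5:i
floor of heap: 0:j, 1:m, 4:h
completions by unplaced set U, small U first (add the entries for U minus each lowest piece of U):
  |U|=1: {6}:1
  |U|=2: {5,6}:1
  |U|=3: {3,5,6}:1  {4,5,6}:1
  |U|=4: {2,3,5,6}:1  {3,4,5,6}:2
  |U|=5: {0,2,3,5,6}:1  {1,2,3,5,6}:1  {2,3,4,5,6}:3
  start at 0(j): 4
  start at 1(m): 4
  start at 4(h): 2
sum over floor = 10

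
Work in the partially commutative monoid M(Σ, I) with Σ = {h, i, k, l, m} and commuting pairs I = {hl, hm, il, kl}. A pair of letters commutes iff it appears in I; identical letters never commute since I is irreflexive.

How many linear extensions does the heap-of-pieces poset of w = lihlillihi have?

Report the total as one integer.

210

#0=l has no predecessor
#1=i has no predecessor
#2=h depends on [1:i]
#3=l depends on [0:l]
#4=i depends on [2:h]
#5=l depends on [3:l]
#6=l depends on [5:l]
#7=i depends on [4:i]
#8=h depends on [7:i]
#9=i depends on [8:h]
sources: [0:l, 1:i]
N(rest) = Σ N(rest − s) over sources s of rest; N(one piece) = 1:
  size 1 → [6]=1  [9]=1
  size 2 → [5,6]=1  [6,9]=2  [8,9]=1
  size 3 → [3,5,6]=1  [5,6,9]=3  [6,8,9]=3  [7,8,9]=1
  size 4 → [0,3,5,6]=1  [3,5,6,9]=4  [4,7,8,9]=1  [5,6,8,9]=6  [6,7,8,9]=4
  size 5 → [0,3,5,6,9]=5  [2,4,7,8,9]=1  [3,5,6,8,9]=10  [4,6,7,8,9]=5  [5,6,7,8,9]=10
  size 6 → [0,3,5,6,8,9]=15  [1,2,4,7,8,9]=1  [2,4,6,7,8,9]=6  [3,5,6,7,8,9]=20  [4,5,6,7,8,9]=15
  size 7 → [0,3,5,6,7,8,9]=35  [1,2,4,6,7,8,9]=7  [2,4,5,6,7,8,9]=21  [3,4,5,6,7,8,9]=35
  size 8 → [0,3,4,5,6,7,8,9]=70  [1,2,4,5,6,7,8,9]=28  [2,3,4,5,6,7,8,9]=56
  first=0(l) contributes 84
  first=1(i) contributes 126
|[w]| = 210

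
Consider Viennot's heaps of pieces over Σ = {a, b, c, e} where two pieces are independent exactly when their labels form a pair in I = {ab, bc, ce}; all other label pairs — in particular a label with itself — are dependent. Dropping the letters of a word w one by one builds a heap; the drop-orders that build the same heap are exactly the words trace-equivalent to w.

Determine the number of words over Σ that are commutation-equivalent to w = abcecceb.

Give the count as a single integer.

drop 0:a onto floor
drop 1:b onto floor
drop 2:c onto {0:a}
drop 3:e onto {0:a, 1:b}
drop 4:c onto {2:c}
drop 5:c onto {4:c}
drop 6:e onto {3:e}
drop 7:b onto {6:e}
ground layer = {0:a, 1:b}
drop-orders for the pieces not yet dropped (sum over which currently-grounded one goes next):
  1 to go: {5} 1  {7} 1
  2 to go: {4,5} 1  {5,7} 2  {6,7} 1
  3 to go: {2,4,5} 1  {3,6,7} 1  {4,5,7} 3  {5,6,7} 3
  4 to go: {1,3,6,7} 1  {2,4,5,7} 4  {3,5,6,7} 4  {4,5,6,7} 6
  5 to go: {1,3,5,6,7} 5  {2,4,5,6,7} 10  {3,4,5,6,7} 10
  6 to go: {1,3,4,5,6,7} 15  {2,3,4,5,6,7} 20
  if 0:a drops first: 35 orders
  if 1:b drops first: 20 orders
heap linearizations: 55

55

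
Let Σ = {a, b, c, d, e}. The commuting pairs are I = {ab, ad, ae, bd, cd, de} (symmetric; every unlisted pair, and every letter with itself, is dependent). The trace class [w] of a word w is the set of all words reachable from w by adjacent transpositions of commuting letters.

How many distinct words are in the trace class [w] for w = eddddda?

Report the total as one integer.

#0=e has no predecessor
#1=d has no predecessor
#2=d depends on [1:d]
#3=d depends on [2:d]
#4=d depends on [3:d]
#5=d depends on [4:d]
#6=a has no predecessor
sources: [0:e, 1:d, 6:a]
N(rest) = Σ N(rest − s) over sources s of rest; N(one piece) = 1:
  size 1 → [0]=1  [5]=1  [6]=1
  size 2 → [0,5]=2  [0,6]=2  [4,5]=1  [5,6]=2
  size 3 → [0,4,5]=3  [0,5,6]=6  [3,4,5]=1  [4,5,6]=3
  size 4 → [0,3,4,5]=4  [0,4,5,6]=12  [2,3,4,5]=1  [3,4,5,6]=4
  size 5 → [0,2,3,4,5]=5  [0,3,4,5,6]=20  [1,2,3,4,5]=1  [2,3,4,5,6]=5
  first=0(e) contributes 6
  first=1(d) contributes 30
  first=6(a) contributes 6
|[w]| = 42

42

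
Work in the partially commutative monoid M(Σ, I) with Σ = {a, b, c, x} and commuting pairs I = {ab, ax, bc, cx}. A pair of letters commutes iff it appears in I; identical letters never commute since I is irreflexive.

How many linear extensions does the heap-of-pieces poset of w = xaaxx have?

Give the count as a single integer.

10

piece 0:x — minimal
piece 1:a — minimal
piece 2:a rests on {1:a}
piece 3:x rests on {0:x}
piece 4:x rests on {3:x}
minimal pieces: {0:x, 1:a}
ways to finish when only these pieces remain (= sum over removing one remaining piece with nothing left below it):
  1 left: {2}→1  {4}→1
  2 left: {1,2}→1  {2,4}→2  {3,4}→1
  3 left: {0,3,4}→1  {1,2,4}→3  {2,3,4}→3
  placing 0:x first → 6 extensions
  placing 1:a first → 4 extensions
total linear extensions = 10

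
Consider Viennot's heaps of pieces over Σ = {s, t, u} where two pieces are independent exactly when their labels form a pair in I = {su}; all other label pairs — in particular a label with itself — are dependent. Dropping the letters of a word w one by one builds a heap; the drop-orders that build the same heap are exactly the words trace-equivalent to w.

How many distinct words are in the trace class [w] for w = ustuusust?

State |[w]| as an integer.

drop 0:u onto floor
drop 1:s onto floor
drop 2:t onto {0:u, 1:s}
drop 3:u onto {2:t}
drop 4:u onto {3:u}
drop 5:s onto {2:t}
drop 6:u onto {4:u}
drop 7:s onto {5:s}
drop 8:t onto {6:u, 7:s}
ground layer = {0:u, 1:s}
drop-orders for the pieces not yet dropped (sum over which currently-grounded one goes next):
  1 to go: {8} 1
  2 to go: {6,8} 1  {7,8} 1
  3 to go: {4,6,8} 1  {5,7,8} 1  {6,7,8} 2
  4 to go: {3,4,6,8} 1  {4,6,7,8} 3  {5,6,7,8} 3
  5 to go: {3,4,6,7,8} 4  {4,5,6,7,8} 6
  6 to go: {3,4,5,6,7,8} 10
  7 to go: {2,3,4,5,6,7,8} 10
  if 0:u drops first: 10 orders
  if 1:s drops first: 10 orders
heap linearizations: 20

20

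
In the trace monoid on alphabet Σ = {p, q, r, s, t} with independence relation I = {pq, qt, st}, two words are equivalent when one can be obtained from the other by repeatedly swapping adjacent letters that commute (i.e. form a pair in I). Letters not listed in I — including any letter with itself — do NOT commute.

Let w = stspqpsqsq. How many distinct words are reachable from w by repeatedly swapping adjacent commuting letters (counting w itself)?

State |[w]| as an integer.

10

piece 0:s — minimal
piece 1:t — minimal
piece 2:s rests on {0:s}
piece 3:p rests on {1:t, 2:s}
piece 4:q rests on {2:s}
piece 5:p rests on {3:p}
piece 6:s rests on {4:q, 5:p}
piece 7:q rests on {6:s}
piece 8:s rests on {7:q}
piece 9:q rests on {8:s}
minimal pieces: {0:s, 1:t}
ways to finish when only these pieces remain (= sum over removing one remaining piece with nothing left below it):
  1 left: {9}→1
  2 left: {8,9}→1
  3 left: {7,8,9}→1
  4 left: {6,7,8,9}→1
  5 left: {4,6,7,8,9}→1  {5,6,7,8,9}→1
  6 left: {3,5,6,7,8,9}→1  {4,5,6,7,8,9}→2
  7 left: {1,3,5,6,7,8,9}→1  {3,4,5,6,7,8,9}→3
  8 left: {1,3,4,5,6,7,8,9}→4  {2,3,4,5,6,7,8,9}→3
  placing 0:s first → 7 extensions
  placing 1:t first → 3 extensions
total linear extensions = 10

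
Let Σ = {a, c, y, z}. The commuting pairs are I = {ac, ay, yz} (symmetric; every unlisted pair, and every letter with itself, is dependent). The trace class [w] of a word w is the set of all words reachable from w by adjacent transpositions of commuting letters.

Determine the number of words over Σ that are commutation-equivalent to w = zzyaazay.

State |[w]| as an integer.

0(z) covers ∅
1(z) covers 0:z
2(y) covers ∅
3(a) covers 1:z
4(a) covers 3:a
5(z) covers 4:a
6(a) covers 5:z
7(y) covers 2:y
floor of heap: 0:z, 2:y
completions by unplaced set U, small U first (add the entries for U minus each lowest piece of U):
  |U|=1: {6}:1  {7}:1
  |U|=2: {2,7}:1  {5,6}:1  {6,7}:2
  |U|=3: {2,6,7}:3  {4,5,6}:1  {5,6,7}:3
  |U|=4: {2,5,6,7}:6  {3,4,5,6}:1  {4,5,6,7}:4
  |U|=5: {1,3,4,5,6}:1  {2,4,5,6,7}:10  {3,4,5,6,7}:5
  |U|=6: {0,1,3,4,5,6}:1  {1,3,4,5,6,7}:6  {2,3,4,5,6,7}:15
  start at 0(z): 21
  start at 2(y): 7
sum over floor = 28

28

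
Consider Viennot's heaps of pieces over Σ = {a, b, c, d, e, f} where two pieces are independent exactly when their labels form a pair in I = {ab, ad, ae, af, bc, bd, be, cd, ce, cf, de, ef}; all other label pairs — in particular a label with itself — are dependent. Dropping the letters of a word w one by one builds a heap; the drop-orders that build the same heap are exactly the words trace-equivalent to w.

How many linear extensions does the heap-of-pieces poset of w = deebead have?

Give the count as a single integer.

420

piece 0:d — minimal
piece 1:e — minimal
piece 2:e rests on {1:e}
piece 3:b — minimal
piece 4:e rests on {2:e}
piece 5:a — minimal
piece 6:d rests on {0:d}
minimal pieces: {0:d, 1:e, 3:b, 5:a}
ways to finish when only these pieces remain (= sum over removing one remaining piece with nothing left below it):
  1 left: {3}→1  {4}→1  {5}→1  {6}→1
  2 left: {0,6}→1  {2,4}→1  {3,4}→2  {3,5}→2  {3,6}→2  {4,5}→2  {4,6}→2  {5,6}→2
  3 left: {0,3,6}→3  {0,4,6}→3  {0,5,6}→3  {1,2,4}→1  {2,3,4}→3  {2,4,5}→3  {2,4,6}→3  {3,4,5}→6  {3,4,6}→6  {3,5,6}→6  {4,5,6}→6
  4 left: {0,2,4,6}→6  {0,3,4,6}→12  {0,3,5,6}→12  {0,4,5,6}→12  {1,2,3,4}→4  {1,2,4,5}→4  {1,2,4,6}→4  {2,3,4,5}→12  {2,3,4,6}→12  {2,4,5,6}→12  {3,4,5,6}→24
  5 left: {0,1,2,4,6}→10  {0,2,3,4,6}→30  {0,2,4,5,6}→30  {0,3,4,5,6}→60  {1,2,3,4,5}→20  {1,2,3,4,6}→20  {1,2,4,5,6}→20  {2,3,4,5,6}→60
  placing 0:d first → 120 extensions
  placing 1:e first → 180 extensions
  placing 3:b first → 60 extensions
  placing 5:a first → 60 extensions
total linear extensions = 420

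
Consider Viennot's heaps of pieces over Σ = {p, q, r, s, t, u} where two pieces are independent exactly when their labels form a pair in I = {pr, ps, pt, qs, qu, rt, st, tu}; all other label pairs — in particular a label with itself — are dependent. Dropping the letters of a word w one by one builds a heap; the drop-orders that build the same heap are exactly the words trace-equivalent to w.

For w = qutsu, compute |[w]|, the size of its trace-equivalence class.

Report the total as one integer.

#0=q has no predecessor
#1=u has no predecessor
#2=t depends on [0:q]
#3=s depends on [1:u]
#4=u depends on [3:s]
sources: [0:q, 1:u]
N(rest) = Σ N(rest − s) over sources s of rest; N(one piece) = 1:
  size 1 → [2]=1  [4]=1
  size 2 → [0,2]=1  [2,4]=2  [3,4]=1
  size 3 → [0,2,4]=3  [1,3,4]=1  [2,3,4]=3
  first=0(q) contributes 4
  first=1(u) contributes 6
|[w]| = 10

10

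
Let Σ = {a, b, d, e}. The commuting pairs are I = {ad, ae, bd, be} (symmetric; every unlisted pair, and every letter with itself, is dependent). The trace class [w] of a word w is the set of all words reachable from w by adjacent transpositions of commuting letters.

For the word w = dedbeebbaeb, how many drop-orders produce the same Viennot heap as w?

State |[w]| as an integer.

#0=d has no predecessor
#1=e depends on [0:d]
#2=d depends on [1:e]
#3=b has no predecessor
#4=e depends on [2:d]
#5=e depends on [4:e]
#6=b depends on [3:b]
#7=b depends on [6:b]
#8=a depends on [7:b]
#9=e depends on [5:e]
#10=b depends on [8:a]
sources: [0:d, 3:b]
N(rest) = Σ N(rest − s) over sources s of rest; N(one piece) = 1:
  size 1 → [9]=1  [10]=1
  size 2 → [5,9]=1  [8,10]=1  [9,10]=2
  size 3 → [4,5,9]=1  [5,9,10]=3  [7,8,10]=1  [8,9,10]=3
  size 4 → [2,4,5,9]=1  [4,5,9,10]=4  [5,8,9,10]=6  [6,7,8,10]=1  [7,8,9,10]=4
  size 5 → [1,2,4,5,9]=1  [2,4,5,9,10]=5  [3,6,7,8,10]=1  [4,5,8,9,10]=10  [5,7,8,9,10]=10  [6,7,8,9,10]=5
  size 6 → [0,1,2,4,5,9]=1  [1,2,4,5,9,10]=6  [2,4,5,8,9,10]=15  [3,6,7,8,9,10]=6  [4,5,7,8,9,10]=20  [5,6,7,8,9,10]=15
  size 7 → [0,1,2,4,5,9,10]=7  [1,2,4,5,8,9,10]=21  [2,4,5,7,8,9,10]=35  [3,5,6,7,8,9,10]=21  [4,5,6,7,8,9,10]=35
  size 8 → [0,1,2,4,5,8,9,10]=28  [1,2,4,5,7,8,9,10]=56  [2,4,5,6,7,8,9,10]=70  [3,4,5,6,7,8,9,10]=56
  size 9 → [0,1,2,4,5,7,8,9,10]=84  [1,2,4,5,6,7,8,9,10]=126  [2,3,4,5,6,7,8,9,10]=126
  first=0(d) contributes 252
  first=3(b) contributes 210
|[w]| = 462

462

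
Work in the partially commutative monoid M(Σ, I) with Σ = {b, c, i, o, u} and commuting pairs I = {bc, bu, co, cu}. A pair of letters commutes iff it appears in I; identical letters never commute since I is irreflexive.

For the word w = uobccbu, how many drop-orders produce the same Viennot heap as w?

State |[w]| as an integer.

0(u) covers ∅
1(o) covers 0:u
2(b) covers 1:o
3(c) covers ∅
4(c) covers 3:c
5(b) covers 2:b
6(u) covers 1:o
floor of heap: 0:u, 3:c
completions by unplaced set U, small U first (add the entries for U minus each lowest piece of U):
  |U|=1: {4}:1  {5}:1  {6}:1
  |U|=2: {2,5}:1  {3,4}:1  {4,5}:2  {4,6}:2  {5,6}:2
  |U|=3: {2,4,5}:3  {2,5,6}:3  {3,4,5}:3  {3,4,6}:3  {4,5,6}:6
  |U|=4: {1,2,5,6}:3  {2,3,4,5}:6  {2,4,5,6}:12  {3,4,5,6}:12
  |U|=5: {0,1,2,5,6}:3  {1,2,4,5,6}:15  {2,3,4,5,6}:30
  start at 0(u): 45
  start at 3(c): 18
sum over floor = 63

63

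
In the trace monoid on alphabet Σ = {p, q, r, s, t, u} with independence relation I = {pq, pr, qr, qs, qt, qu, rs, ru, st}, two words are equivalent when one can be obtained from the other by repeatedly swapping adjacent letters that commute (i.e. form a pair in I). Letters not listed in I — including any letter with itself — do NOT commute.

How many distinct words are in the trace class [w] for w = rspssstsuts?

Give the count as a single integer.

50

#0=r has no predecessor
#1=s has no predecessor
#2=p depends on [1:s]
#3=s depends on [2:p]
#4=s depends on [3:s]
#5=s depends on [4:s]
#6=t depends on [0:r, 2:p]
#7=s depends on [5:s]
#8=u depends on [6:t, 7:s]
#9=t depends on [8:u]
#10=s depends on [8:u]
sources: [0:r, 1:s]
N(rest) = Σ N(rest − s) over sources s of rest; N(one piece) = 1:
  size 1 → [9]=1  [10]=1
  size 2 → [9,10]=2
  size 3 → [8,9,10]=2
  size 4 → [6,8,9,10]=2  [7,8,9,10]=2
  size 5 → [0,6,8,9,10]=2  [5,7,8,9,10]=2  [6,7,8,9,10]=4
  size 6 → [0,6,7,8,9,10]=6  [4,5,7,8,9,10]=2  [5,6,7,8,9,10]=6
  size 7 → [0,5,6,7,8,9,10]=12  [3,4,5,7,8,9,10]=2  [4,5,6,7,8,9,10]=8
  size 8 → [0,4,5,6,7,8,9,10]=20  [3,4,5,6,7,8,9,10]=10
  size 9 → [0,3,4,5,6,7,8,9,10]=30  [2,3,4,5,6,7,8,9,10]=10
  first=0(r) contributes 10
  first=1(s) contributes 40
|[w]| = 50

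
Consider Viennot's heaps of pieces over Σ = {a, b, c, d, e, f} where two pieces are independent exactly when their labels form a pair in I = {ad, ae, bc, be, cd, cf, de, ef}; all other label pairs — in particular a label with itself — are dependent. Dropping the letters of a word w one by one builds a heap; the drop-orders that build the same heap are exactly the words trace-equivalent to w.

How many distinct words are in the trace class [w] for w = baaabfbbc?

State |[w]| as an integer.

drop 0:b onto floor
drop 1:a onto {0:b}
drop 2:a onto {1:a}
drop 3:a onto {2:a}
drop 4:b onto {3:a}
drop 5:f onto {4:b}
drop 6:b onto {5:f}
drop 7:b onto {6:b}
drop 8:c onto {3:a}
ground layer = {0:b}
drop-orders for the pieces not yet dropped (sum over which currently-grounded one goes next):
  1 to go: {7} 1  {8} 1
  2 to go: {6,7} 1  {7,8} 2
  3 to go: {5,6,7} 1  {6,7,8} 3
  4 to go: {4,5,6,7} 1  {5,6,7,8} 4
  5 to go: {4,5,6,7,8} 5
  6 to go: {3,4,5,6,7,8} 5
  7 to go: {2,3,4,5,6,7,8} 5
  if 0:b drops first: 5 orders

5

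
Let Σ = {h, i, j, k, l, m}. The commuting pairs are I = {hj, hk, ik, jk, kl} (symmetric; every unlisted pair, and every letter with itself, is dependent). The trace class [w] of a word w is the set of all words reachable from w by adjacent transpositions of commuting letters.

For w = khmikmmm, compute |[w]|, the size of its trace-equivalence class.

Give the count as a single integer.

#0=k has no predecessor
#1=h has no predecessor
#2=m depends on [0:k, 1:h]
#3=i depends on [2:m]
#4=k depends on [2:m]
#5=m depends on [3:i, 4:k]
#6=m depends on [5:m]
#7=m depends on [6:m]
sources: [0:k, 1:h]
N(rest) = Σ N(rest − s) over sources s of rest; N(one piece) = 1:
  size 1 → [7]=1
  size 2 → [6,7]=1
  size 3 → [5,6,7]=1
  size 4 → [3,5,6,7]=1  [4,5,6,7]=1
  size 5 → [3,4,5,6,7]=2
  size 6 → [2,3,4,5,6,7]=2
  first=0(k) contributes 2
  first=1(h) contributes 2
|[w]| = 4

4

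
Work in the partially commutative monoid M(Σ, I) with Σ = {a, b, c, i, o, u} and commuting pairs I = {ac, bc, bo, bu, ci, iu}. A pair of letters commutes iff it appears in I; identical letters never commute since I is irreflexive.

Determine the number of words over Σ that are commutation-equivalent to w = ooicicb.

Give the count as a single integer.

#0=o has no predecessor
#1=o depends on [0:o]
#2=i depends on [1:o]
#3=c depends on [1:o]
#4=i depends on [2:i]
#5=c depends on [3:c]
#6=b depends on [4:i]
sources: [0:o]
N(rest) = Σ N(rest − s) over sources s of rest; N(one piece) = 1:
  size 1 → [5]=1  [6]=1
  size 2 → [3,5]=1  [4,6]=1  [5,6]=2
  size 3 → [2,4,6]=1  [3,5,6]=3  [4,5,6]=3
  size 4 → [2,4,5,6]=4  [3,4,5,6]=6
  size 5 → [2,3,4,5,6]=10
  first=0(o) contributes 10

10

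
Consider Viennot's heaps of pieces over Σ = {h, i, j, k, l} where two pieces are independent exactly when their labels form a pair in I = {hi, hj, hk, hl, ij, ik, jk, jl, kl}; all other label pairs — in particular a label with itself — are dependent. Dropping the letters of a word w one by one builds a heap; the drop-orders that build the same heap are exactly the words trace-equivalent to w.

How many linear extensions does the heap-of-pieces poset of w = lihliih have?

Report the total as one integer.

21

0(l) covers ∅
1(i) covers 0:l
2(h) covers ∅
3(l) covers 1:i
4(i) covers 3:l
5(i) covers 4:i
6(h) covers 2:h
floor of heap: 0:l, 2:h
completions by unplaced set U, small U first (add the entries for U minus each lowest piece of U):
  |U|=1: {5}:1  {6}:1
  |U|=2: {2,6}:1  {4,5}:1  {5,6}:2
  |U|=3: {2,5,6}:3  {3,4,5}:1  {4,5,6}:3
  |U|=4: {1,3,4,5}:1  {2,4,5,6}:6  {3,4,5,6}:4
  |U|=5: {0,1,3,4,5}:1  {1,3,4,5,6}:5  {2,3,4,5,6}:10
  start at 0(l): 15
  start at 2(h): 6
sum over floor = 21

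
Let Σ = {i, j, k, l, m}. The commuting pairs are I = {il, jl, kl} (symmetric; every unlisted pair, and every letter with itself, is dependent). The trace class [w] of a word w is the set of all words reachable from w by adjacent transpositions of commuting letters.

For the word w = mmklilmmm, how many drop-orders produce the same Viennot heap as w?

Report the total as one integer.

#0=m has no predecessor
#1=m depends on [0:m]
#2=k depends on [1:m]
#3=l depends on [1:m]
#4=i depends on [2:k]
#5=l depends on [3:l]
#6=m depends on [4:i, 5:l]
#7=m depends on [6:m]
#8=m depends on [7:m]
sources: [0:m]
N(rest) = Σ N(rest − s) over sources s of rest; N(one piece) = 1:
  size 1 → [8]=1
  size 2 → [7,8]=1
  size 3 → [6,7,8]=1
  size 4 → [4,6,7,8]=1  [5,6,7,8]=1
  size 5 → [2,4,6,7,8]=1  [3,5,6,7,8]=1  [4,5,6,7,8]=2
  size 6 → [2,4,5,6,7,8]=3  [3,4,5,6,7,8]=3
  size 7 → [2,3,4,5,6,7,8]=6
  first=0(m) contributes 6

6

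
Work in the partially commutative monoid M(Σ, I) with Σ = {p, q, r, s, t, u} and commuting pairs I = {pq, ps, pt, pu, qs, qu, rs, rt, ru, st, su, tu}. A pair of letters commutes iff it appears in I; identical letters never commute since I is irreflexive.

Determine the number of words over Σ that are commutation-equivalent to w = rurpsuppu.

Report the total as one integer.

0(r) covers ∅
1(u) covers ∅
2(r) covers 0:r
3(p) covers 2:r
4(s) covers ∅
5(u) covers 1:u
6(p) covers 3:p
7(p) covers 6:p
8(u) covers 5:u
floor of heap: 0:r, 1:u, 4:s
completions by unplaced set U, small U first (add the entries for U minus each lowest piece of U):
  |U|=1: {4}:1  {7}:1  {8}:1
  |U|=2: {4,7}:2  {4,8}:2  {5,8}:1  {6,7}:1  {7,8}:2
  |U|=3: {1,5,8}:1  {3,6,7}:1  {4,5,8}:3  {4,6,7}:3  {4,7,8}:6  {5,7,8}:3  {6,7,8}:3
  |U|=4: {1,4,5,8}:4  {1,5,7,8}:4  {2,3,6,7}:1  {3,4,6,7}:4  {3,6,7,8}:4  {4,5,7,8}:12  {4,6,7,8}:12  {5,6,7,8}:6
  |U|=5: {0,2,3,6,7}:1  {1,4,5,7,8}:20  {1,5,6,7,8}:10  {2,3,4,6,7}:5  {2,3,6,7,8}:5  {3,4,6,7,8}:20  {3,5,6,7,8}:10  {4,5,6,7,8}:30
  |U|=6: {0,2,3,4,6,7}:6  {0,2,3,6,7,8}:6  {1,3,5,6,7,8}:20  {1,4,5,6,7,8}:60  {2,3,4,6,7,8}:30  {2,3,5,6,7,8}:15  {3,4,5,6,7,8}:60
  |U|=7: {0,2,3,4,6,7,8}:42  {0,2,3,5,6,7,8}:21  {1,2,3,5,6,7,8}:35  {1,3,4,5,6,7,8}:140  {2,3,4,5,6,7,8}:105
  start at 0(r): 280
  start at 1(u): 168
  start at 4(s): 56
sum over floor = 504

504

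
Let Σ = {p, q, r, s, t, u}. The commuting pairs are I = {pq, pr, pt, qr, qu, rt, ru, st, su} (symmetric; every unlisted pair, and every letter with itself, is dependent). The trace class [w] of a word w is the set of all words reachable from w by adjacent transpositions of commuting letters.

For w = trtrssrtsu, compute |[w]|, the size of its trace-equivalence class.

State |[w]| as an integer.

0(t) covers ∅
1(r) covers ∅
2(t) covers 0:t
3(r) covers 1:r
4(s) covers 3:r
5(s) covers 4:s
6(r) covers 5:s
7(t) covers 2:t
8(s) covers 6:r
9(u) covers 7:t
floor of heap: 0:t, 1:r
completions by unplaced set U, small U first (add the entries for U minus each lowest piece of U):
  |U|=1: {8}:1  {9}:1
  |U|=2: {6,8}:1  {7,9}:1  {8,9}:2
  |U|=3: {2,7,9}:1  {5,6,8}:1  {6,8,9}:3  {7,8,9}:3
  |U|=4: {0,2,7,9}:1  {2,7,8,9}:4  {4,5,6,8}:1  {5,6,8,9}:4  {6,7,8,9}:6
  |U|=5: {0,2,7,8,9}:5  {2,6,7,8,9}:10  {3,4,5,6,8}:1  {4,5,6,8,9}:5  {5,6,7,8,9}:10
  |U|=6: {0,2,6,7,8,9}:15  {1,3,4,5,6,8}:1  {2,5,6,7,8,9}:20  {3,4,5,6,8,9}:6  {4,5,6,7,8,9}:15
  |U|=7: {0,2,5,6,7,8,9}:35  {1,3,4,5,6,8,9}:7  {2,4,5,6,7,8,9}:35  {3,4,5,6,7,8,9}:21
  |U|=8: {0,2,4,5,6,7,8,9}:70  {1,3,4,5,6,7,8,9}:28  {2,3,4,5,6,7,8,9}:56
  start at 0(t): 84
  start at 1(r): 126
sum over floor = 210

210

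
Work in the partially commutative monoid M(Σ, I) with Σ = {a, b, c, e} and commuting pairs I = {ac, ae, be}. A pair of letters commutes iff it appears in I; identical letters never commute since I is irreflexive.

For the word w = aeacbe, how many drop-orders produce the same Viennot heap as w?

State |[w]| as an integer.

piece 0:a — minimal
piece 1:e — minimal
piece 2:a rests on {0:a}
piece 3:c rests on {1:e}
piece 4:b rests on {2:a, 3:c}
piece 5:e rests on {3:c}
minimal pieces: {0:a, 1:e}
ways to finish when only these pieces remain (= sum over removing one remaining piece with nothing left below it):
  1 left: {4}→1  {5}→1
  2 left: {2,4}→1  {4,5}→2
  3 left: {0,2,4}→1  {2,4,5}→3  {3,4,5}→2
  4 left: {0,2,4,5}→4  {1,3,4,5}→2  {2,3,4,5}→5
  placing 0:a first → 7 extensions
  placing 1:e first → 9 extensions
total linear extensions = 16

16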